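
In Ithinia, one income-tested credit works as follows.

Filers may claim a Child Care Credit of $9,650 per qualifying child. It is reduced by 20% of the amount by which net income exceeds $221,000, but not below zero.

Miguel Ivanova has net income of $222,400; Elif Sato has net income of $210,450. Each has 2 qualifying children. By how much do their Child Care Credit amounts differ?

Miguel ($222,400): Child Care Credit: base = 2 × $9,650 = $19,300. 20% of the $1,400 excess over $221,000 is $280; credit = $19,300 − $280 = $19,020.
Elif ($210,450): Child Care Credit: base = 2 × $9,650 = $19,300. $210,450 is at or below the $221,000 threshold, so the full $19,300 applies.
Difference: |$19,020 − $19,300| = $280.

$280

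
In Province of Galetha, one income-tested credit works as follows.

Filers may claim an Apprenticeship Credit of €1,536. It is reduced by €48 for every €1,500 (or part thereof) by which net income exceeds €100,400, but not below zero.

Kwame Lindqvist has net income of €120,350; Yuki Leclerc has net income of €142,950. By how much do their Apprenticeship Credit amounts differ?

€720

Kwame (€120,350): Apprenticeship Credit: income exceeds €100,400 by €19,950, which is 14 full-or-partial €1,500 increments; reduction = 14 × €48 = €672, leaving €864.
Yuki (€142,950): Apprenticeship Credit: income exceeds €100,400 by €42,550, which is 29 full-or-partial €1,500 increments; reduction = 29 × €48 = €1,392, leaving €144.
Difference: |€864 − €144| = €720.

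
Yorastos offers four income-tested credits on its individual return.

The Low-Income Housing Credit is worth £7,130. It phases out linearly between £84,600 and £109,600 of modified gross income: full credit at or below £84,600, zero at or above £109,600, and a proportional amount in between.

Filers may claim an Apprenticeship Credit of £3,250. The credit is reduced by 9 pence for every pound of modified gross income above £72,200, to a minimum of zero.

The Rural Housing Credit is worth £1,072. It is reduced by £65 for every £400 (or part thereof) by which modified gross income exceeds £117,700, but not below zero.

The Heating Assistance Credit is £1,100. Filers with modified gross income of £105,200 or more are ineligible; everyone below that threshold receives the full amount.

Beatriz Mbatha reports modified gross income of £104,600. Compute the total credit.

£3,932

Low-Income Housing Credit: £104,600 is £20,000 into a £25,000 phase-out range, leaving 5,000/25,000 of the credit: £7,130 × 5,000/25,000 = £1,426.
Apprenticeship Credit: 9% of the £32,400 excess over £72,200 is £2,916; credit = £3,250 − £2,916 = £334.
Rural Housing Credit: £104,600 is at or below the £117,700 threshold, so the full £1,072 applies.
Heating Assistance Credit: £104,600 is below the £105,200 cutoff, so the full £1,100 applies.
Total: £1,426 + £334 + £1,072 + £1,100 = £3,932.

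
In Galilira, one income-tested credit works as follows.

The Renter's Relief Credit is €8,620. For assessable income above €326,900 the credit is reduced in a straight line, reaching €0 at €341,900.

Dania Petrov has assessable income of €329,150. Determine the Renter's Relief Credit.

Renter's Relief Credit: €329,150 is €2,250 into a €15,000 phase-out range, leaving 12,750/15,000 of the credit: €8,620 × 12,750/15,000 = €7,327.

€7,327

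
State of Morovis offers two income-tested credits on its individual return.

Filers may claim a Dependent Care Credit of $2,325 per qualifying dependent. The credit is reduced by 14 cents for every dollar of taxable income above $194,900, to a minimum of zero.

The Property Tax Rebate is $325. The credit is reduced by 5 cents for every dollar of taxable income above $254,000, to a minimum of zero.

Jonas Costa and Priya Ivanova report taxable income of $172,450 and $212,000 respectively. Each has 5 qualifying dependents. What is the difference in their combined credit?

$2,394

Jonas ($172,450): Dependent Care Credit: base = 5 × $2,325 = $11,625. $172,450 is at or below the $194,900 threshold, so the full $11,625 applies. Property Tax Rebate: $172,450 is at or below the $254,000 threshold, so the full $325 applies. total $11,625 + $325 = $11,950
Priya ($212,000): Dependent Care Credit: base = 5 × $2,325 = $11,625. 14% of the $17,100 excess over $194,900 is $2,394; credit = $11,625 − $2,394 = $9,231. Property Tax Rebate: $212,000 is at or below the $254,000 threshold, so the full $325 applies. total $9,231 + $325 = $9,556
Difference: |$11,950 − $9,556| = $2,394.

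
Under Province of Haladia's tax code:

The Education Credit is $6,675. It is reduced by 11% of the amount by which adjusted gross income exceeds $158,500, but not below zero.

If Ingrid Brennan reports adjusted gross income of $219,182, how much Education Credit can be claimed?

$0

Education Credit: 11% of the $60,682 excess over $158,500 is $6,675.02 ≥ base, so the credit is $0.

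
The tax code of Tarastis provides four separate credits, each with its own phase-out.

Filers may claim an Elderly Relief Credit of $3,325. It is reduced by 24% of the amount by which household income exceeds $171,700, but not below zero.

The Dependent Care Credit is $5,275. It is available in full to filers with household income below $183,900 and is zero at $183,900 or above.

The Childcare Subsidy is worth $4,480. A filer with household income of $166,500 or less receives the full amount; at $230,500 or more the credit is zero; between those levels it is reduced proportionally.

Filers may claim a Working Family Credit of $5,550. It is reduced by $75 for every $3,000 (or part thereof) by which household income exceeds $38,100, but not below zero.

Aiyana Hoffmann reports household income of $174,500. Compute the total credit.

Elderly Relief Credit: 24% of the $2,800 excess over $171,700 is $672; credit = $3,325 − $672 = $2,653.
Dependent Care Credit: $174,500 is below the $183,900 cutoff, so the full $5,275 applies.
Childcare Subsidy: $174,500 is $8,000 into a $64,000 phase-out range, leaving 56,000/64,000 of the credit: $4,480 × 56,000/64,000 = $3,920.
Working Family Credit: income exceeds $38,100 by $136,400, which is 46 full-or-partial $3,000 increments; reduction = 46 × $75 = $3,450, leaving $2,100.
Total: $2,653 + $5,275 + $3,920 + $2,100 = $13,948.

$13,948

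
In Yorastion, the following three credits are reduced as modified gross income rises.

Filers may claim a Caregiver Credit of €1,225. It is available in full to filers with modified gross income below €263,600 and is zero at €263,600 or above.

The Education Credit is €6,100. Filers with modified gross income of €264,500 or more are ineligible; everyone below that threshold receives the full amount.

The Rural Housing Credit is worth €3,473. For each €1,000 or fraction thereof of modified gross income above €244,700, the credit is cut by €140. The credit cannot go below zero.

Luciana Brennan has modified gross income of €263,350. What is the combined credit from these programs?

€8,138

Caregiver Credit: €263,350 is below the €263,600 cutoff, so the full €1,225 applies.
Education Credit: €263,350 is below the €264,500 cutoff, so the full €6,100 applies.
Rural Housing Credit: income exceeds €244,700 by €18,650, which is 19 full-or-partial €1,000 increments; reduction = 19 × €140 = €2,660, leaving €813.
Total: €1,225 + €6,100 + €813 = €8,138.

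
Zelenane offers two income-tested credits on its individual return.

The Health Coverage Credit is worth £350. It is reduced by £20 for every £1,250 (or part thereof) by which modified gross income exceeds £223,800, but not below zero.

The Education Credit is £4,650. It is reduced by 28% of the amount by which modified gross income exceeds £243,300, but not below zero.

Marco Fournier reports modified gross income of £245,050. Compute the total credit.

Health Coverage Credit: income exceeds £223,800 by £21,250, which is 17 full-or-partial £1,250 increments; reduction = 17 × £20 = £340, leaving £10.
Education Credit: 28% of the £1,750 excess over £243,300 is £490; credit = £4,650 − £490 = £4,160.
Total: £10 + £4,160 = £4,170.

£4,170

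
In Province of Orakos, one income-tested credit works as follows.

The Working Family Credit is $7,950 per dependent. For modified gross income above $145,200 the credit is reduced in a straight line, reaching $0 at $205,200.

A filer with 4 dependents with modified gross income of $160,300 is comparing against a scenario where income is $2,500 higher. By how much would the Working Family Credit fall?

$1,325

At $160,300 — base = 4 × $7,950 = $31,800. $160,300 is $15,100 into a $60,000 phase-out range, leaving 44,900/60,000 of the credit: $31,800 × 44,900/60,000 = $23,797.
At $162,800 — base = 4 × $7,950 = $31,800. $162,800 is $17,600 into a $60,000 phase-out range, leaving 42,400/60,000 of the credit: $31,800 × 42,400/60,000 = $22,472.
Lost: $23,797 − $22,472 = $1,325.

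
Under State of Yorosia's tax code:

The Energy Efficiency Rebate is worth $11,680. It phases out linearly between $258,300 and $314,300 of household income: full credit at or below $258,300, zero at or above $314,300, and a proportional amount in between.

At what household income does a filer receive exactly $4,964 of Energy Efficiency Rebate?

$290,500

$4,964 is 4,964/11,680 of the full $11,680, so 6,716/11,680 of the $56,000 range has been used: income = $258,300 + $56,000 × 6,716/11,680 = $290,500.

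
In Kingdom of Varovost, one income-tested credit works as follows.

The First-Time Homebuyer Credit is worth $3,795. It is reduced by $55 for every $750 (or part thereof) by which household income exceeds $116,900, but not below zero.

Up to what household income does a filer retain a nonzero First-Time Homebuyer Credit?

$167,900

After 68 increments the reduction is 68 × $55 = $3,740, leaving $55; one more increment wipes it out. Increment 68 ends at excess 68 × $750 = $51,000, so the highest qualifying income is $116,900 + $51,000 = $167,900.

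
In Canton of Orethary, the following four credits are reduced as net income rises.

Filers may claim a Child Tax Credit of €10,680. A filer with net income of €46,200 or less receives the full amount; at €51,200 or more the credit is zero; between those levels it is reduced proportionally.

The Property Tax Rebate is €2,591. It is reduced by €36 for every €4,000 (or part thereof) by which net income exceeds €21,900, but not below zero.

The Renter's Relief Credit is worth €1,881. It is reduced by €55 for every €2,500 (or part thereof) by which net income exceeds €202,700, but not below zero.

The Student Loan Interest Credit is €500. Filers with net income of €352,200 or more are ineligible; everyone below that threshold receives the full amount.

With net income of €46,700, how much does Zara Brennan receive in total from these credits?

€14,332

Child Tax Credit: €46,700 is €500 into a €5,000 phase-out range, leaving 4,500/5,000 of the credit: €10,680 × 4,500/5,000 = €9,612.
Property Tax Rebate: income exceeds €21,900 by €24,800, which is 7 full-or-partial €4,000 increments; reduction = 7 × €36 = €252, leaving €2,339.
Renter's Relief Credit: €46,700 is at or below the €202,700 threshold, so the full €1,881 applies.
Student Loan Interest Credit: €46,700 is below the €352,200 cutoff, so the full €500 applies.
Total: €9,612 + €2,339 + €1,881 + €500 = €14,332.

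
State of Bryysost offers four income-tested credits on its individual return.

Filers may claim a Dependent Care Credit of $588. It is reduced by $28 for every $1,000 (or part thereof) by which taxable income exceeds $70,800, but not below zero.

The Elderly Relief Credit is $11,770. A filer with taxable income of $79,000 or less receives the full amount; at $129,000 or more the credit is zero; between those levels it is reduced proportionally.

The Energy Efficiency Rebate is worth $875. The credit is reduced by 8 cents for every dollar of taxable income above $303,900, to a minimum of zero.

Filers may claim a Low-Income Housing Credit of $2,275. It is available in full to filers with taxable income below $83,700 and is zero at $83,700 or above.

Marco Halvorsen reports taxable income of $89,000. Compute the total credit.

$10,347

Dependent Care Credit: income exceeds $70,800 by $18,200, which is 19 full-or-partial $1,000 increments; reduction = 19 × $28 = $532, leaving $56.
Elderly Relief Credit: $89,000 is $10,000 into a $50,000 phase-out range, leaving 40,000/50,000 of the credit: $11,770 × 40,000/50,000 = $9,416.
Energy Efficiency Rebate: $89,000 is at or below the $303,900 threshold, so the full $875 applies.
Low-Income Housing Credit: $89,000 meets or exceeds the $83,700 cutoff, so the credit is $0.
Total: $56 + $9,416 + $875 + $0 = $10,347.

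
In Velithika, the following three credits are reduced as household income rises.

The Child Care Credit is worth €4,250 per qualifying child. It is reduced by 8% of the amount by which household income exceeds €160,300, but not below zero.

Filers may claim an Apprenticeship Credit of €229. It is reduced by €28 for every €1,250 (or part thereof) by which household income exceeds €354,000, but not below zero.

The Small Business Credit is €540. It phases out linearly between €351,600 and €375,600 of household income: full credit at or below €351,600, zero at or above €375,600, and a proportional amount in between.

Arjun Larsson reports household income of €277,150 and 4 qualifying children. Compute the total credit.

€8,421

Child Care Credit: base = 4 × €4,250 = €17,000. 8% of the €116,850 excess over €160,300 is €9,348; credit = €17,000 − €9,348 = €7,652.
Apprenticeship Credit: €277,150 is at or below the €354,000 threshold, so the full €229 applies.
Small Business Credit: €277,150 is at or below the €351,600 threshold, so the full €540 applies.
Total: €7,652 + €229 + €540 = €8,421.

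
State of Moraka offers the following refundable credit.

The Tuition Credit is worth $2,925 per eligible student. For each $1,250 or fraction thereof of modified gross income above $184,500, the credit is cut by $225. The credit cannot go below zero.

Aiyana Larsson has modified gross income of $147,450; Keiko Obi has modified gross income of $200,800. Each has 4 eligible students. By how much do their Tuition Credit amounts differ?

Aiyana ($147,450): Tuition Credit: base = 4 × $2,925 = $11,700. $147,450 is at or below the $184,500 threshold, so the full $11,700 applies.
Keiko ($200,800): Tuition Credit: base = 4 × $2,925 = $11,700. income exceeds $184,500 by $16,300, which is 14 full-or-partial $1,250 increments; reduction = 14 × $225 = $3,150, leaving $8,550.
Difference: |$11,700 − $8,550| = $3,150.

$3,150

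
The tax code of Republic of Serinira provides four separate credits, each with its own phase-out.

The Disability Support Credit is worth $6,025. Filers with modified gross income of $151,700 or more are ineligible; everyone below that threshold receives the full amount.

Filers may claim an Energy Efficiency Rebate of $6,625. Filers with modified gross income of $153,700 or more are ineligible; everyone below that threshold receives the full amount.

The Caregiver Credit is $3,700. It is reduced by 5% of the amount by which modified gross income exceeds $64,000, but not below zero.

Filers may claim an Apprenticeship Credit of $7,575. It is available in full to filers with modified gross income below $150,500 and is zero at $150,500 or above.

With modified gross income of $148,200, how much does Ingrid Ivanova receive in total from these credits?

Disability Support Credit: $148,200 is below the $151,700 cutoff, so the full $6,025 applies.
Energy Efficiency Rebate: $148,200 is below the $153,700 cutoff, so the full $6,625 applies.
Caregiver Credit: 5% of the $84,200 excess over $64,000 is $4,210 ≥ base, so the credit is $0.
Apprenticeship Credit: $148,200 is below the $150,500 cutoff, so the full $7,575 applies.
Total: $6,025 + $6,625 + $0 + $7,575 = $20,225.

$20,225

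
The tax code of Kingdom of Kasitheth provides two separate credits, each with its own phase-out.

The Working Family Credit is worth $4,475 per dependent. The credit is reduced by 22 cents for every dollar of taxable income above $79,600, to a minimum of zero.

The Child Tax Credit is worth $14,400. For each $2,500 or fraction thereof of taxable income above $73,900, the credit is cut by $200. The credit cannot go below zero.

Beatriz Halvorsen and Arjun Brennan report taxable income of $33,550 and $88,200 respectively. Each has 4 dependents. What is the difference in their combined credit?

$3,092

Beatriz ($33,550): Working Family Credit: base = 4 × $4,475 = $17,900. $33,550 is at or below the $79,600 threshold, so the full $17,900 applies. Child Tax Credit: $33,550 is at or below the $73,900 threshold, so the full $14,400 applies. total $17,900 + $14,400 = $32,300
Arjun ($88,200): Working Family Credit: base = 4 × $4,475 = $17,900. 22% of the $8,600 excess over $79,600 is $1,892; credit = $17,900 − $1,892 = $16,008. Child Tax Credit: income exceeds $73,900 by $14,300, which is 6 full-or-partial $2,500 increments; reduction = 6 × $200 = $1,200, leaving $13,200. total $16,008 + $13,200 = $29,208
Difference: |$32,300 − $29,208| = $3,092.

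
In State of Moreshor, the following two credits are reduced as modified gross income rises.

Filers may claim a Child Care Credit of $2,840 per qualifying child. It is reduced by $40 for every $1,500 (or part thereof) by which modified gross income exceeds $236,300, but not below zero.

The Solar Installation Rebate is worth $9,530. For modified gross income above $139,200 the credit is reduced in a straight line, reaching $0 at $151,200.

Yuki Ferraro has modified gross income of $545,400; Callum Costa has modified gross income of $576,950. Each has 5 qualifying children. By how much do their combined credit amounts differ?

$840

Yuki ($545,400): Child Care Credit: base = 5 × $2,840 = $14,200. income exceeds $236,300 by $309,100, which is 207 full-or-partial $1,500 increments; reduction = 207 × $40 = $8,280, leaving $5,920. Solar Installation Rebate: $545,400 is at or above $151,200, so the credit is $0. total $5,920 + $0 = $5,920
Callum ($576,950): Child Care Credit: base = 5 × $2,840 = $14,200. income exceeds $236,300 by $340,650, which is 228 full-or-partial $1,500 increments; reduction = 228 × $40 = $9,120, leaving $5,080. Solar Installation Rebate: $576,950 is at or above $151,200, so the credit is $0. total $5,080 + $0 = $5,080
Difference: |$5,920 − $5,080| = $840.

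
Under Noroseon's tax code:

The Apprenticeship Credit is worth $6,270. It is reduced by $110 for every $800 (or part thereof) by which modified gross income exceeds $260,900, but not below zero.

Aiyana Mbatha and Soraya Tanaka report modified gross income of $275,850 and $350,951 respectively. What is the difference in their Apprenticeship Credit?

$4,180

Aiyana ($275,850): Apprenticeship Credit: income exceeds $260,900 by $14,950, which is 19 full-or-partial $800 increments; reduction = 19 × $110 = $2,090, leaving $4,180.
Soraya ($350,951): Apprenticeship Credit: income exceeds $260,900 by $90,051 → 113 increments × $110 = $12,430 ≥ base, so the credit is $0.
Difference: |$4,180 − $0| = $4,180.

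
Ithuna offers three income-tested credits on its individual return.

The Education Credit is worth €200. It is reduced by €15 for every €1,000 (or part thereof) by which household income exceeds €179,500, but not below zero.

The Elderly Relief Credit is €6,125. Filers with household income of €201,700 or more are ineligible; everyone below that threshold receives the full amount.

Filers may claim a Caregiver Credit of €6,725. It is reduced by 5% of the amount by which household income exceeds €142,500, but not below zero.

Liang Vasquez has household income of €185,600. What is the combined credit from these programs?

Education Credit: income exceeds €179,500 by €6,100, which is 7 full-or-partial €1,000 increments; reduction = 7 × €15 = €105, leaving €95.
Elderly Relief Credit: €185,600 is below the €201,700 cutoff, so the full €6,125 applies.
Caregiver Credit: 5% of the €43,100 excess over €142,500 is €2,155; credit = €6,725 − €2,155 = €4,570.
Total: €95 + €6,125 + €4,570 = €10,790.

€10,790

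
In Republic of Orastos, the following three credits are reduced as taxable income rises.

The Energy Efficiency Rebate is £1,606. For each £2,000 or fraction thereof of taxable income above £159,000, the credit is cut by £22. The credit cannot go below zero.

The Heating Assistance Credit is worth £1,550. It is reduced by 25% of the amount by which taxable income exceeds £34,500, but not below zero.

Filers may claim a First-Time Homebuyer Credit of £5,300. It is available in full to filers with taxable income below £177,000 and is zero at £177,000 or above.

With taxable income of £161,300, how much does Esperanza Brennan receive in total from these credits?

£6,862

Energy Efficiency Rebate: income exceeds £159,000 by £2,300, which is 2 full-or-partial £2,000 increments; reduction = 2 × £22 = £44, leaving £1,562.
Heating Assistance Credit: 25% of the £126,800 excess over £34,500 is £31,700 ≥ base, so the credit is £0.
First-Time Homebuyer Credit: £161,300 is below the £177,000 cutoff, so the full £5,300 applies.
Total: £1,562 + £0 + £5,300 = £6,862.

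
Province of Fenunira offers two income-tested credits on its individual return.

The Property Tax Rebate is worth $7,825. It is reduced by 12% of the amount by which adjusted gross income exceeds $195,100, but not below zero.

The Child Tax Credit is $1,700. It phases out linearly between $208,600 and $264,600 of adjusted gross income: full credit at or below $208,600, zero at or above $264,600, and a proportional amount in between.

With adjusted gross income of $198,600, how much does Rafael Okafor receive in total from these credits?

$9,105

Property Tax Rebate: 12% of the $3,500 excess over $195,100 is $420; credit = $7,825 − $420 = $7,405.
Child Tax Credit: $198,600 is at or below the $208,600 threshold, so the full $1,700 applies.
Total: $7,405 + $1,700 = $9,105.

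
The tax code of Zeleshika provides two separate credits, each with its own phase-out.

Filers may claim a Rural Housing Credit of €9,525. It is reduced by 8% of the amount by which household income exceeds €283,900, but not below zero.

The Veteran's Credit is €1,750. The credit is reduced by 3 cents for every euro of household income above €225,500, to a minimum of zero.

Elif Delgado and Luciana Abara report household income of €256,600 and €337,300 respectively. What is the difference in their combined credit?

€5,089

Elif (€256,600): Rural Housing Credit: €256,600 is at or below the €283,900 threshold, so the full €9,525 applies. Veteran's Credit: 3% of the €31,100 excess over €225,500 is €933; credit = €1,750 − €933 = €817. total €9,525 + €817 = €10,342
Luciana (€337,300): Rural Housing Credit: 8% of the €53,400 excess over €283,900 is €4,272; credit = €9,525 − €4,272 = €5,253. Veteran's Credit: 3% of the €111,800 excess over €225,500 is €3,354 ≥ base, so the credit is €0. total €5,253 + €0 = €5,253
Difference: |€10,342 − €5,253| = €5,089.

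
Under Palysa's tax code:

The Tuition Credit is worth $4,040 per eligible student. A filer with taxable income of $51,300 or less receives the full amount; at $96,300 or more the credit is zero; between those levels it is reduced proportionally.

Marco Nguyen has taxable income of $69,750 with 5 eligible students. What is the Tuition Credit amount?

$11,918

Tuition Credit: base = 5 × $4,040 = $20,200. $69,750 is $18,450 into a $45,000 phase-out range, leaving 26,550/45,000 of the credit: $20,200 × 26,550/45,000 = $11,918.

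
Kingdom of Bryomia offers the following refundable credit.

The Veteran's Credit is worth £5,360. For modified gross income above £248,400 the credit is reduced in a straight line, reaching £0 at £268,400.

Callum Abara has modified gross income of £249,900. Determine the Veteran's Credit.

£4,958

Veteran's Credit: £249,900 is £1,500 into a £20,000 phase-out range, leaving 18,500/20,000 of the credit: £5,360 × 18,500/20,000 = £4,958.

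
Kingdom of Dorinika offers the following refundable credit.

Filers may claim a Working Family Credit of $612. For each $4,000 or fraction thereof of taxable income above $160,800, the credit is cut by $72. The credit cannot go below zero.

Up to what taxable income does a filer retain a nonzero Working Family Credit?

$192,800

After 8 increments the reduction is 8 × $72 = $576, leaving $36; one more increment wipes it out. Increment 8 ends at excess 8 × $4,000 = $32,000, so the highest qualifying income is $160,800 + $32,000 = $192,800.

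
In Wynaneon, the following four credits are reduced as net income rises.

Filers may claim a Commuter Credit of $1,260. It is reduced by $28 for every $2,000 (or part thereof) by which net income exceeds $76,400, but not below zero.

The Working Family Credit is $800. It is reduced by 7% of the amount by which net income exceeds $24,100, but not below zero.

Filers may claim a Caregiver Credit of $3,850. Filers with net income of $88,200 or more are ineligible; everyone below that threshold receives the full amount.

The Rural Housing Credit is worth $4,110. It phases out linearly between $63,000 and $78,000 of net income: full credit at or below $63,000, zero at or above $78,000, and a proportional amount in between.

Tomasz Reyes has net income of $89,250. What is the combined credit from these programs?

Commuter Credit: income exceeds $76,400 by $12,850, which is 7 full-or-partial $2,000 increments; reduction = 7 × $28 = $196, leaving $1,064.
Working Family Credit: 7% of the $65,150 excess over $24,100 is $4,560.50 ≥ base, so the credit is $0.
Caregiver Credit: $89,250 meets or exceeds the $88,200 cutoff, so the credit is $0.
Rural Housing Credit: $89,250 is at or above $78,000, so the credit is $0.
Total: $1,064 + $0 + $0 + $0 = $1,064.

$1,064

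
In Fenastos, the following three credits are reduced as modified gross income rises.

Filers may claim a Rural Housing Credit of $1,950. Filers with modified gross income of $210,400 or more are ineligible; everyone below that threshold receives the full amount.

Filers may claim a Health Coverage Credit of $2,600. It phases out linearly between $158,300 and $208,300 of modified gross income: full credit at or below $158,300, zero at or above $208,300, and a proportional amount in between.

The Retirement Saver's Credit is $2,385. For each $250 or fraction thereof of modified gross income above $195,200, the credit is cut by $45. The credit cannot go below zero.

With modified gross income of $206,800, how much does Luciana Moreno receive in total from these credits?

Rural Housing Credit: $206,800 is below the $210,400 cutoff, so the full $1,950 applies.
Health Coverage Credit: $206,800 is $48,500 into a $50,000 phase-out range, leaving 1,500/50,000 of the credit: $2,600 × 1,500/50,000 = $78.
Retirement Saver's Credit: income exceeds $195,200 by $11,600, which is 47 full-or-partial $250 increments; reduction = 47 × $45 = $2,115, leaving $270.
Total: $1,950 + $78 + $270 = $2,298.

$2,298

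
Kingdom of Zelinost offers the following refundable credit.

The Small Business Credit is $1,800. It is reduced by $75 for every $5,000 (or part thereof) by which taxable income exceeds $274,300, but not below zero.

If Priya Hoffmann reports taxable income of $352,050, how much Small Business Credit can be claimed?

Small Business Credit: income exceeds $274,300 by $77,750, which is 16 full-or-partial $5,000 increments; reduction = 16 × $75 = $1,200, leaving $600.

$600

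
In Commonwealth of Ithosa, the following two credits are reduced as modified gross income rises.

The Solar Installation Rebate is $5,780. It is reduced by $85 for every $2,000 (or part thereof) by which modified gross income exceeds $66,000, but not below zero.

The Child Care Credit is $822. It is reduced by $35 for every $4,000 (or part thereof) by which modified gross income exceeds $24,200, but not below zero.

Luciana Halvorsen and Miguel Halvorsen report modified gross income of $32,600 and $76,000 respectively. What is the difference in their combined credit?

Luciana ($32,600): Solar Installation Rebate: $32,600 is at or below the $66,000 threshold, so the full $5,780 applies. Child Care Credit: income exceeds $24,200 by $8,400, which is 3 full-or-partial $4,000 increments; reduction = 3 × $35 = $105, leaving $717. total $5,780 + $717 = $6,497
Miguel ($76,000): Solar Installation Rebate: income exceeds $66,000 by $10,000, which is 5 full-or-partial $2,000 increments; reduction = 5 × $85 = $425, leaving $5,355. Child Care Credit: income exceeds $24,200 by $51,800, which is 13 full-or-partial $4,000 increments; reduction = 13 × $35 = $455, leaving $367. total $5,355 + $367 = $5,722
Difference: |$6,497 − $5,722| = $775.

$775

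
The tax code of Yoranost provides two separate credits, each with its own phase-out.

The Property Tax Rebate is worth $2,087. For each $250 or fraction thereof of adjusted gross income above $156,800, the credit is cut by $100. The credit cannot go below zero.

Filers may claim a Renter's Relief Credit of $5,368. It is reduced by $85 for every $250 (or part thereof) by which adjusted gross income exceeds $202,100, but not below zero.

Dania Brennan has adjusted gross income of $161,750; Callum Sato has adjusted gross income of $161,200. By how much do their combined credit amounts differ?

$200

Dania ($161,750): Property Tax Rebate: income exceeds $156,800 by $4,950, which is 20 full-or-partial $250 increments; reduction = 20 × $100 = $2,000, leaving $87. Renter's Relief Credit: $161,750 is at or below the $202,100 threshold, so the full $5,368 applies. total $87 + $5,368 = $5,455
Callum ($161,200): Property Tax Rebate: income exceeds $156,800 by $4,400, which is 18 full-or-partial $250 increments; reduction = 18 × $100 = $1,800, leaving $287. Renter's Relief Credit: $161,200 is at or below the $202,100 threshold, so the full $5,368 applies. total $287 + $5,368 = $5,655
Difference: |$5,455 − $5,655| = $200.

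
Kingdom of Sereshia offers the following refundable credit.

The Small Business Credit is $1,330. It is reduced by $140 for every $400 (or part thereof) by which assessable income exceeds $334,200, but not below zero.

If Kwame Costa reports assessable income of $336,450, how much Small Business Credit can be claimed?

$490

Small Business Credit: income exceeds $334,200 by $2,250, which is 6 full-or-partial $400 increments; reduction = 6 × $140 = $840, leaving $490.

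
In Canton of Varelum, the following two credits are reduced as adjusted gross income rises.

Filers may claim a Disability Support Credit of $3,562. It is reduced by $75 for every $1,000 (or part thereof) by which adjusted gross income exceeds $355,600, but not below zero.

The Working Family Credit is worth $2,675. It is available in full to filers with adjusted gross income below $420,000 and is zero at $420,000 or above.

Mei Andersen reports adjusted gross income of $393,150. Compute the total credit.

Disability Support Credit: income exceeds $355,600 by $37,550, which is 38 full-or-partial $1,000 increments; reduction = 38 × $75 = $2,850, leaving $712.
Working Family Credit: $393,150 is below the $420,000 cutoff, so the full $2,675 applies.
Total: $712 + $2,675 = $3,387.

$3,387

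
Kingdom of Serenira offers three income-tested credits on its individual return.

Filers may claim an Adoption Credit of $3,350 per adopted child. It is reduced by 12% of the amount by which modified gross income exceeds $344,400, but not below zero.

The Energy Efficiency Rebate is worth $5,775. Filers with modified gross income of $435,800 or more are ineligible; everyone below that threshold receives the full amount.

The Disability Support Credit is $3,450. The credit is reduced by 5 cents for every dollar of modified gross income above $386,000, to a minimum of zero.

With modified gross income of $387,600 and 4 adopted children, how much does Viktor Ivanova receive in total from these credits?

$17,361

Adoption Credit: base = 4 × $3,350 = $13,400. 12% of the $43,200 excess over $344,400 is $5,184; credit = $13,400 − $5,184 = $8,216.
Energy Efficiency Rebate: $387,600 is below the $435,800 cutoff, so the full $5,775 applies.
Disability Support Credit: 5% of the $1,600 excess over $386,000 is $80; credit = $3,450 − $80 = $3,370.
Total: $8,216 + $5,775 + $3,370 = $17,361.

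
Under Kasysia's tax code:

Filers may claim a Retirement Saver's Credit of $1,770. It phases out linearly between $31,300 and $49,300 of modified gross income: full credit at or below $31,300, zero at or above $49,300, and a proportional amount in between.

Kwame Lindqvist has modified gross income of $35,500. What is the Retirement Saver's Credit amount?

Retirement Saver's Credit: $35,500 is $4,200 into a $18,000 phase-out range, leaving 13,800/18,000 of the credit: $1,770 × 13,800/18,000 = $1,357.

$1,357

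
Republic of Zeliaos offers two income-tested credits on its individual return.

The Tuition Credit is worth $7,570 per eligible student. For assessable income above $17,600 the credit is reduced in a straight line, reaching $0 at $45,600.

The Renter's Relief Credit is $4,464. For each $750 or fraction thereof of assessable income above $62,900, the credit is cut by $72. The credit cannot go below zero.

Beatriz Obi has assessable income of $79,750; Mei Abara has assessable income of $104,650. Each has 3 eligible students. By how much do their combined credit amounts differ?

$2,376

Beatriz ($79,750): Tuition Credit: base = 3 × $7,570 = $22,710. $79,750 is at or above $45,600, so the credit is $0. Renter's Relief Credit: income exceeds $62,900 by $16,850, which is 23 full-or-partial $750 increments; reduction = 23 × $72 = $1,656, leaving $2,808. total $0 + $2,808 = $2,808
Mei ($104,650): Tuition Credit: base = 3 × $7,570 = $22,710. $104,650 is at or above $45,600, so the credit is $0. Renter's Relief Credit: income exceeds $62,900 by $41,750, which is 56 full-or-partial $750 increments; reduction = 56 × $72 = $4,032, leaving $432. total $0 + $432 = $432
Difference: |$2,808 − $432| = $2,376.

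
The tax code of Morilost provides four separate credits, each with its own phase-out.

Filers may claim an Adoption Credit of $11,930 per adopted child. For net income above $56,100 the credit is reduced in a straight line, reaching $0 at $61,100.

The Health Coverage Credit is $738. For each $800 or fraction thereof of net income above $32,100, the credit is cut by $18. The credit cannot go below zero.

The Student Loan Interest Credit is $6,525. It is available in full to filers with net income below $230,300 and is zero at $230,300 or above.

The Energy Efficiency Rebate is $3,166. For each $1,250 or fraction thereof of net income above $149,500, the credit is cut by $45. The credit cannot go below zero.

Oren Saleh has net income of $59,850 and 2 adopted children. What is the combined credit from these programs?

$15,764

Adoption Credit: base = 2 × $11,930 = $23,860. $59,850 is $3,750 into a $5,000 phase-out range, leaving 1,250/5,000 of the credit: $23,860 × 1,250/5,000 = $5,965.
Health Coverage Credit: income exceeds $32,100 by $27,750, which is 35 full-or-partial $800 increments; reduction = 35 × $18 = $630, leaving $108.
Student Loan Interest Credit: $59,850 is below the $230,300 cutoff, so the full $6,525 applies.
Energy Efficiency Rebate: $59,850 is at or below the $149,500 threshold, so the full $3,166 applies.
Total: $5,965 + $108 + $6,525 + $3,166 = $15,764.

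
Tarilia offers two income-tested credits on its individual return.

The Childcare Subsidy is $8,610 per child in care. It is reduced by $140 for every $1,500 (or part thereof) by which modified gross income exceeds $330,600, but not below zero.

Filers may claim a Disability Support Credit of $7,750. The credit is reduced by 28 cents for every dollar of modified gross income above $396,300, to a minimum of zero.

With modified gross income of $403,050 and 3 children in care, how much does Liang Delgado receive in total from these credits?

$24,830

Childcare Subsidy: base = 3 × $8,610 = $25,830. income exceeds $330,600 by $72,450, which is 49 full-or-partial $1,500 increments; reduction = 49 × $140 = $6,860, leaving $18,970.
Disability Support Credit: 28% of the $6,750 excess over $396,300 is $1,890; credit = $7,750 − $1,890 = $5,860.
Total: $18,970 + $5,860 = $24,830.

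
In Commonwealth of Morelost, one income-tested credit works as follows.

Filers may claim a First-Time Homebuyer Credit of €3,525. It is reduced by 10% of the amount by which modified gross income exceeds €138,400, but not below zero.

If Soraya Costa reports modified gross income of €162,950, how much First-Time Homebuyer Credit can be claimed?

€1,070

First-Time Homebuyer Credit: 10% of the €24,550 excess over €138,400 is €2,455; credit = €3,525 − €2,455 = €1,070.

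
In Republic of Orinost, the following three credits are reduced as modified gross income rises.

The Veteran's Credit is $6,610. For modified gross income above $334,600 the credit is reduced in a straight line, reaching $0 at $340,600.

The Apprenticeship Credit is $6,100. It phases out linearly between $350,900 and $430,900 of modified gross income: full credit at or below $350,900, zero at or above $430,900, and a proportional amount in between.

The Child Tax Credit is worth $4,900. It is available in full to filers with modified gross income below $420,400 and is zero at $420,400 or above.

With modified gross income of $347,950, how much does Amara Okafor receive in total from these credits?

Veteran's Credit: $347,950 is at or above $340,600, so the credit is $0.
Apprenticeship Credit: $347,950 is at or below the $350,900 threshold, so the full $6,100 applies.
Child Tax Credit: $347,950 is below the $420,400 cutoff, so the full $4,900 applies.
Total: $0 + $6,100 + $4,900 = $11,000.

$11,000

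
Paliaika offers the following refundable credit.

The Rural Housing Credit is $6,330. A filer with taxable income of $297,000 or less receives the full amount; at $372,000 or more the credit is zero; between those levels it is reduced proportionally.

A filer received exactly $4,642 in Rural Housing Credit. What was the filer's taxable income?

$4,642 is 4,642/6,330 of the full $6,330, so 1,688/6,330 of the $75,000 range has been used: income = $297,000 + $75,000 × 1,688/6,330 = $317,000.

$317,000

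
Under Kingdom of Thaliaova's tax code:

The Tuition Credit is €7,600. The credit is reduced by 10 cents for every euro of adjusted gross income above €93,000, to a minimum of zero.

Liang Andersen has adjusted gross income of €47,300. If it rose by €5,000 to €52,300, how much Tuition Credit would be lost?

€0

At €47,300 — €47,300 is at or below the €93,000 threshold, so the full €7,600 applies.
At €52,300 — €52,300 is at or below the €93,000 threshold, so the full €7,600 applies.
Lost: €7,600 − €7,600 = €0.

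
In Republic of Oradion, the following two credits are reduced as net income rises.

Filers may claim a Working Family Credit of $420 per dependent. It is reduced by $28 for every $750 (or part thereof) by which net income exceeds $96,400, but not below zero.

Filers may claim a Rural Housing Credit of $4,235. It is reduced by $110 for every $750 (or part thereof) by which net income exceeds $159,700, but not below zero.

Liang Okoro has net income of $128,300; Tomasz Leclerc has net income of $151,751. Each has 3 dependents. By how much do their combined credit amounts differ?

$56

Liang ($128,300): Working Family Credit: base = 3 × $420 = $1,260. income exceeds $96,400 by $31,900, which is 43 full-or-partial $750 increments; reduction = 43 × $28 = $1,204, leaving $56. Rural Housing Credit: $128,300 is at or below the $159,700 threshold, so the full $4,235 applies. total $56 + $4,235 = $4,291
Tomasz ($151,751): Working Family Credit: base = 3 × $420 = $1,260. income exceeds $96,400 by $55,351 → 74 increments × $28 = $2,072 ≥ base, so the credit is $0. Rural Housing Credit: $151,751 is at or below the $159,700 threshold, so the full $4,235 applies. total $0 + $4,235 = $4,235
Difference: |$4,291 − $4,235| = $56.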